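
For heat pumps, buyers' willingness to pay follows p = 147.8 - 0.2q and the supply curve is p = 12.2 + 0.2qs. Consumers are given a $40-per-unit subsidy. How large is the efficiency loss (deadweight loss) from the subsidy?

Deadweight loss = $2000

Pre-subsidy: 147.8 - 0.2q = 12.2 + 0.2q gives q* = 339 and p* = 80.
With the rebate, buyers effectively pay pb = ps − 40, where ps is the price sellers receive.
On the curves, pb = 147.8 - 0.2q and ps = 12.2 + 0.2q; the wedge ps − pb = 40 gives 12.2 + 0.2q − (147.8 - 0.2q) = 40, so q' = 439.
Then pb = 147.8 − 0.2·439 = 60 and ps = 12.2 + 0.2·439 = 100.
The subsidy expands output by 439 − 339 = 100 past the efficient level; on those units the gap between marginal cost and willingness to pay runs from 0 up to 40.
DWL = ½ × 40 × 100 = 2000.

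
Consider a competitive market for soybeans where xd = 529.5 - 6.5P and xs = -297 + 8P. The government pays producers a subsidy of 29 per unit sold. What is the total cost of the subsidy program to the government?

Pre-subsidy: 529.5 - 6.5P = -297 + 8P gives P* = 57, x* = 159.
With the subsidy, sellers receive Ps = Pb + 29 for each unit, where Pb is the price buyers pay.
Supply in terms of Pb becomes xs = -297 + 8(Pb + 29) = -65 + 8Pb. Setting this equal to demand: 529.5 - 6.5Pb = -65 + 8Pb, so Pb = 41.
Sellers receive Ps = 41 + 29 = 70; x' = 529.5 − 6.5·41 = 263.
Government outlay = subsidy × quantity = 29 × 263 = 7627.

Government cost = 7627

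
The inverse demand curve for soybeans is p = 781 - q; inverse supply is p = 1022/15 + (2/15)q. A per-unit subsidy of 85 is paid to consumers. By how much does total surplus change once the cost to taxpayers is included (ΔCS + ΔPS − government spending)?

Net change in total surplus = -3187.5

Pre-subsidy: 781 - q = 1022/15 + (2/15)q gives q* = 629 and p* = 152.
With the rebate, buyers effectively pay pb = ps − 85, where ps is the price sellers receive.
On the curves, pb = 781 - q and ps = 1022/15 + (2/15)q; the wedge ps − pb = 85 gives 1022/15 + (2/15)q − (781 - q) = 85, so q' = 704.
Then pb = 781 − 1·704 = 77 and ps = 1022/15 + (2/15)·704 = 162.
ΔCS = ½(629 + 704)(152 − 77) = 49987.5; ΔPS = ½(629 + 704)(162 − 152) = 6665.
Government spending = 85 × 704 = 59840.
Net change = 49987.5 + 6665 − 59840 = -3187.5. The loss equals the DWL triangle ½·85·75.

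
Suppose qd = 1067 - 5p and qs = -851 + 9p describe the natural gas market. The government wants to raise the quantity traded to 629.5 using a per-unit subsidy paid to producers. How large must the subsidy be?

At q = 629.5, invert demand for the buyer price: pb = (1067 − 629.5)/5 = 87.5; invert supply for the seller price: ps = (629.5 − (-851))/9 = 164.5.
The subsidy must fill the gap: s = ps − pb = 164.5 − 87.5 = 77.

Required subsidy s = 77 per unit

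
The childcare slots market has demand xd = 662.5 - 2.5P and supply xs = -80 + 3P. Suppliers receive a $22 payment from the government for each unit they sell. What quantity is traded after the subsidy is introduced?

x' = 355

Pre-subsidy: 662.5 - 2.5P = -80 + 3P gives P* = 135, x* = 325.
With the subsidy, sellers receive Ps = Pb + 22 for each unit, where Pb is the price buyers pay.
Supply in terms of Pb becomes xs = -80 + 3(Pb + 22) = -14 + 3Pb. Setting this equal to demand: 662.5 - 2.5Pb = -14 + 3Pb, so Pb = 123.
Sellers receive Ps = 123 + 22 = 145; x' = 662.5 − 2.5·123 = 355.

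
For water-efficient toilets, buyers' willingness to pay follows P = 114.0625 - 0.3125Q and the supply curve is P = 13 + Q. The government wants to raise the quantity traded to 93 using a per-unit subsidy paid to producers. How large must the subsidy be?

Required subsidy s = 21 per unit

At Q = 93, from the demand curve buyers pay Pb = 114.0625 − 0.3125·93 = 85; from the supply curve sellers need Ps = 13 + 1·93 = 106.
The subsidy must fill the gap: s = Ps − Pb = 106 − 85 = 21.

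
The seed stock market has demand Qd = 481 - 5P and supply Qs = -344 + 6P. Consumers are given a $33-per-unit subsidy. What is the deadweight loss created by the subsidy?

Pre-subsidy: 481 - 5P = -344 + 6P gives P* = 75, Q* = 106.
With the rebate, buyers effectively pay Pb = Ps − 33, where Ps is the price sellers receive.
Demand in terms of Ps becomes Qd = 481 − 5(Ps − 33) = 646 - 5Ps. Setting this equal to supply: 646 - 5Ps = -344 + 6Ps, so Ps = 90.
Buyers pay Pb = 90 − 33 = 57; Q' = -344 + 6·90 = 196.
The subsidy expands output by 196 − 106 = 90 past the efficient level; on those units the gap between marginal cost and willingness to pay runs from 0 up to 33.
DWL = ½ × 33 × 90 = 1485.

Deadweight loss = $1485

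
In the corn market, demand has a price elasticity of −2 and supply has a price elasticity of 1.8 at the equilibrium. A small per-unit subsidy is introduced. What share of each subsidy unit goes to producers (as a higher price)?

Producer share = 10/19

For a small subsidy around the equilibrium, the benefit split depends on the relative slopes, which at a point are proportional to the elasticities.
Buyer share = εs/(εs + |εd|) = 1.8/(1.8 + 2) = 9/19; seller share = |εd|/(εs + |εd|) = 10/19.
So producers capture 10/19 of the subsidy.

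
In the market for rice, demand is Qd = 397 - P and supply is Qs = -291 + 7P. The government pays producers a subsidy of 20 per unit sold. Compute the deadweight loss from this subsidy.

Pre-subsidy: 397 - P = -291 + 7P gives P* = 86, Q* = 311.
With the subsidy, sellers receive Ps = Pb + 20 for each unit, where Pb is the price buyers pay.
Supply in terms of Pb becomes Qs = -291 + 7(Pb + 20) = -151 + 7Pb. Setting this equal to demand: 397 - Pb = -151 + 7Pb, so Pb = 68.5.
Sellers receive Ps = 68.5 + 20 = 88.5; Q' = 397 − 1·68.5 = 328.5.
The subsidy expands output by 328.5 − 311 = 17.5 past the efficient level; on those units the gap between marginal cost and willingness to pay runs from 0 up to 20.
DWL = ½ × 20 × 17.5 = 175.

Deadweight loss = 175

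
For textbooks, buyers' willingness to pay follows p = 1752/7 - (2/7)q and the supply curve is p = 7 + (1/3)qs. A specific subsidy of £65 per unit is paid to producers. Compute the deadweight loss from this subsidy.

Pre-subsidy: 1752/7 - (2/7)q = 7 + (1/3)q gives q* = 393 and p* = 138.
With the subsidy, sellers receive ps = pb + 65 for each unit, where pb is the price buyers pay.
On the curves, pb = 1752/7 - (2/7)q and ps = 7 + (1/3)q; the wedge ps − pb = 65 gives 7 + (1/3)q − (1752/7 - (2/7)q) = 65, so q' = 498.
Then pb = 1752/7 − (2/7)·498 = 108 and ps = 7 + (1/3)·498 = 173.
The subsidy expands output by 498 − 393 = 105 past the efficient level; on those units the gap between marginal cost and willingness to pay runs from 0 up to 65.
DWL = ½ × 65 × 105 = 3412.5.

Deadweight loss = £3412.5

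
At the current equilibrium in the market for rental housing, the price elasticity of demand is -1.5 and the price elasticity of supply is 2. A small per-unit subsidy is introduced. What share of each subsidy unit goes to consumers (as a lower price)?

For a small subsidy around the equilibrium, the benefit split depends on the relative slopes, which at a point are proportional to the elasticities.
Buyer share = εs/(εs + |εd|) = 2/(2 + 1.5) = 4/7; seller share = |εd|/(εs + |εd|) = 3/7.

Consumer share = 4/7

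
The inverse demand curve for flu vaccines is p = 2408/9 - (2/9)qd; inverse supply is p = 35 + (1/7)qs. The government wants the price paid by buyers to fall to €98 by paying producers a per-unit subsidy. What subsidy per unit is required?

Required subsidy s = €46 per unit

At a buyer price of 98, quantity demanded is 1204 − 4.5·98 = 763.
Sellers supply 763 only when they receive ps = 35 + (1/7)·763 = 144.
s = ps − pb = 144 − 98 = 46.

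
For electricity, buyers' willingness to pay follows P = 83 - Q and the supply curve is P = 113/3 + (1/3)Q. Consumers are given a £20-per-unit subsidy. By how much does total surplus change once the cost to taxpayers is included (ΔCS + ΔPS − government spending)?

Net change in total surplus = -£150

Pre-subsidy: 83 - Q = 113/3 + (1/3)Q gives Q* = 34 and P* = 49.
With the rebate, buyers effectively pay Pb = Ps − 20, where Ps is the price sellers receive.
On the curves, Pb = 83 - Q and Ps = 113/3 + (1/3)Q; the wedge Ps − Pb = 20 gives 113/3 + (1/3)Q − (83 - Q) = 20, so Q' = 49.
Then Pb = 83 − 1·49 = 34 and Ps = 113/3 + (1/3)·49 = 54.
ΔCS = ½(34 + 49)(49 − 34) = 622.5; ΔPS = ½(34 + 49)(54 − 49) = 207.5.
Government spending = 20 × 49 = 980.
Net change = 622.5 + 207.5 − 980 = -150. The loss equals the DWL triangle ½·20·15.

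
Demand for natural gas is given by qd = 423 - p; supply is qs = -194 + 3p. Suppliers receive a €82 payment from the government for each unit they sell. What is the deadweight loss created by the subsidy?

Pre-subsidy: 423 - p = -194 + 3p gives p* = 154.25, q* = 268.75.
With the subsidy, sellers receive ps = pb + 82 for each unit, where pb is the price buyers pay.
Supply in terms of pb becomes qs = -194 + 3(pb + 82) = 52 + 3pb. Setting this equal to demand: 423 - pb = 52 + 3pb, so pb = 92.75.
Sellers receive ps = 92.75 + 82 = 174.75; q' = 423 − 1·92.75 = 330.25.
The subsidy expands output by 330.25 − 268.75 = 61.5 past the efficient level; on those units the gap between marginal cost and willingness to pay runs from 0 up to 82.
DWL = ½ × 82 × 61.5 = 2521.5.

Deadweight loss = €2521.5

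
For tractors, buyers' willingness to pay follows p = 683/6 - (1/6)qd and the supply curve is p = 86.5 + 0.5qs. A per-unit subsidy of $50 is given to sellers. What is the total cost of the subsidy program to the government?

Government cost = $5800

Pre-subsidy: 683/6 - (1/6)q = 86.5 + 0.5q gives q* = 41 and p* = 107.
With the subsidy, sellers receive ps = pb + 50 for each unit, where pb is the price buyers pay.
On the curves, pb = 683/6 - (1/6)q and ps = 86.5 + 0.5q; the wedge ps − pb = 50 gives 86.5 + 0.5q − (683/6 - (1/6)q) = 50, so q' = 116.
Then pb = 683/6 − (1/6)·116 = 94.5 and ps = 86.5 + 0.5·116 = 144.5.
Government outlay = subsidy × quantity = 50 × 116 = 5800.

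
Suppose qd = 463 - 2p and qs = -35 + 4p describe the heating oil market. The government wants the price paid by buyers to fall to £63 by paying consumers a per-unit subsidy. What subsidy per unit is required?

Required subsidy s = £30 per unit

At a buyer price of 63, quantity demanded is 463 − 2·63 = 337.
Sellers supply 337 only when they receive ps with -35 + 4·ps = 337, i.e. ps = 93.
s = ps − pb = 93 − 63 = 30.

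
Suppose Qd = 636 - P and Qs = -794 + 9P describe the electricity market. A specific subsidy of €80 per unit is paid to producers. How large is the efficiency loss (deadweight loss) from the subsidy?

Pre-subsidy: 636 - P = -794 + 9P gives P* = 143, Q* = 493.
With the subsidy, sellers receive Ps = Pb + 80 for each unit, where Pb is the price buyers pay.
Supply in terms of Pb becomes Qs = -794 + 9(Pb + 80) = -74 + 9Pb. Setting this equal to demand: 636 - Pb = -74 + 9Pb, so Pb = 71.
Sellers receive Ps = 71 + 80 = 151; Q' = 636 − 1·71 = 565.
The subsidy expands output by 565 − 493 = 72 past the efficient level; on those units the gap between marginal cost and willingness to pay runs from 0 up to 80.
DWL = ½ × 80 × 72 = 2880.

Deadweight loss = €2880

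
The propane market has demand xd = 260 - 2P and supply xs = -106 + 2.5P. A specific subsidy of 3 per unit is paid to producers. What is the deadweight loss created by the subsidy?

Pre-subsidy: 260 - 2P = -106 + 2.5P gives P* = 244/3, x* = 292/3.
With the subsidy, sellers receive Ps = Pb + 3 for each unit, where Pb is the price buyers pay.
Supply in terms of Pb becomes xs = -106 + 2.5(Pb + 3) = -98.5 + 2.5Pb. Setting this equal to demand: 260 - 2Pb = -98.5 + 2.5Pb, so Pb = 239/3.
Sellers receive Ps = 239/3 + 3 = 248/3; x' = 260 − 2·(239/3) = 302/3.
The subsidy expands output by 302/3 − 292/3 = 10/3 past the efficient level; on those units the gap between marginal cost and willingness to pay runs from 0 up to 3.
DWL = ½ × 3 × 10/3 = 5.

Deadweight loss = 5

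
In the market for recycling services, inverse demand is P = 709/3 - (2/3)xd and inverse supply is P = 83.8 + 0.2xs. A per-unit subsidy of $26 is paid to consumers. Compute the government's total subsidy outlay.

Government cost = $5356

Pre-subsidy: 709/3 - (2/3)x = 83.8 + 0.2x gives x* = 176 and P* = 119.
With the rebate, buyers effectively pay Pb = Ps − 26, where Ps is the price sellers receive.
On the curves, Pb = 709/3 - (2/3)x and Ps = 83.8 + 0.2x; the wedge Ps − Pb = 26 gives 83.8 + 0.2x − (709/3 - (2/3)x) = 26, so x' = 206.
Then Pb = 709/3 − (2/3)·206 = 99 and Ps = 83.8 + 0.2·206 = 125.
Government outlay = subsidy × quantity = 26 × 206 = 5356.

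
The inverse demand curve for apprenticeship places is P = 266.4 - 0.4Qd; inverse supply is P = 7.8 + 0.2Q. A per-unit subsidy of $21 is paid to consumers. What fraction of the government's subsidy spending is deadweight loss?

DWL / government spending = 35/932

Pre-subsidy: 266.4 - 0.4Q = 7.8 + 0.2Q gives Q* = 431 and P* = 94.
With the rebate, buyers effectively pay Pb = Ps − 21, where Ps is the price sellers receive.
On the curves, Pb = 266.4 - 0.4Q and Ps = 7.8 + 0.2Q; the wedge Ps − Pb = 21 gives 7.8 + 0.2Q − (266.4 - 0.4Q) = 21, so Q' = 466.
Then Pb = 266.4 − 0.4·466 = 80 and Ps = 7.8 + 0.2·466 = 101.
ΔCS = ½(431 + 466)(94 − 80) = 6279; ΔPS = ½(431 + 466)(101 − 94) = 3139.5.
Government spending = 21 × 466 = 9786.
DWL = ½ × 21 × (466 − 431) = 367.5; fraction = 367.5 / 9786 = 35/932.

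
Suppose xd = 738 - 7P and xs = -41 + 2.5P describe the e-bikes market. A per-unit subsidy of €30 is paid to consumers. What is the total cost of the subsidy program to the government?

Pre-subsidy: 738 - 7P = -41 + 2.5P gives P* = 82, x* = 164.
With the rebate, buyers effectively pay Pb = Ps − 30, where Ps is the price sellers receive.
Demand in terms of Ps becomes xd = 738 − 7(Ps − 30) = 948 - 7Ps. Setting this equal to supply: 948 - 7Ps = -41 + 2.5Ps, so Ps = 1978/19.
Buyers pay Pb = 1978/19 − 30 = 1408/19; x' = -41 + 2.5·(1978/19) = 4166/19.
Government outlay = subsidy × quantity = 30 × 4166/19 = 124980/19.

Government cost = 124980/19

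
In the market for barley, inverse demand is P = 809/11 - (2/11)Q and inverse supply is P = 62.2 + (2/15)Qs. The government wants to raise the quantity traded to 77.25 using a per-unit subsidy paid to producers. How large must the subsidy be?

Required subsidy s = 13 per unit

At Q = 77.25, from the demand curve buyers pay Pb = 809/11 − (2/11)·77.25 = 59.5; from the supply curve sellers need Ps = 62.2 + (2/15)·77.25 = 72.5.
The subsidy must fill the gap: s = Ps − Pb = 72.5 − 59.5 = 13.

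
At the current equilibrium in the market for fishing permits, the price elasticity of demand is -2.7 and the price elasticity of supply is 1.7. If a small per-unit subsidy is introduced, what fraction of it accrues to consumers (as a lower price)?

Consumer share = 17/44

For a small subsidy around the equilibrium, the benefit split depends on the relative slopes, which at a point are proportional to the elasticities.
Buyer share = εs/(εs + |εd|) = 1.7/(1.7 + 2.7) = 17/44; seller share = |εd|/(εs + |εd|) = 27/44.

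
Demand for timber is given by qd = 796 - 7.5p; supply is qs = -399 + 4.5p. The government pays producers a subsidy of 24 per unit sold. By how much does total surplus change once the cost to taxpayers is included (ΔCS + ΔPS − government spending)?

Pre-subsidy: 796 - 7.5p = -399 + 4.5p gives p* = 1195/12, q* = 49.125.
With the subsidy, sellers receive ps = pb + 24 for each unit, where pb is the price buyers pay.
Supply in terms of pb becomes qs = -399 + 4.5(pb + 24) = -291 + 4.5pb. Setting this equal to demand: 796 - 7.5pb = -291 + 4.5pb, so pb = 1087/12.
Sellers receive ps = 1087/12 + 24 = 1375/12; q' = 796 − 7.5·(1087/12) = 116.625.
ΔCS = ½(49.125 + 116.625)(1195/12 − 1087/12) = 745.875; ΔPS = ½(49.125 + 116.625)(1375/12 − 1195/12) = 1243.125.
Government spending = 24 × 116.625 = 2799.
Net change = 745.875 + 1243.125 − 2799 = -810. The loss equals the DWL triangle ½·24·67.5.

Net change in total surplus = -810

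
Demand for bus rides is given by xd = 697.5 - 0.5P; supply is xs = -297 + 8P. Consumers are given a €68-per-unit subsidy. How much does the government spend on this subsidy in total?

Government cost = €45628

Pre-subsidy: 697.5 - 0.5P = -297 + 8P gives P* = 117, x* = 639.
With the rebate, buyers effectively pay Pb = Ps − 68, where Ps is the price sellers receive.
Demand in terms of Ps becomes xd = 697.5 − 0.5(Ps − 68) = 731.5 - 0.5Ps. Setting this equal to supply: 731.5 - 0.5Ps = -297 + 8Ps, so Ps = 121.
Buyers pay Pb = 121 − 68 = 53; x' = -297 + 8·121 = 671.
Government outlay = subsidy × quantity = 68 × 671 = 45628.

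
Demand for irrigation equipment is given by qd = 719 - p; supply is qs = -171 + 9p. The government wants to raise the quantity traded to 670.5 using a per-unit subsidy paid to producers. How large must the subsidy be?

At q = 670.5, invert demand for the buyer price: pb = (719 − 670.5)/1 = 48.5; invert supply for the seller price: ps = (670.5 − (-171))/9 = 93.5.
The subsidy must fill the gap: s = ps − pb = 93.5 − 48.5 = 45.

Required subsidy s = 45 per unit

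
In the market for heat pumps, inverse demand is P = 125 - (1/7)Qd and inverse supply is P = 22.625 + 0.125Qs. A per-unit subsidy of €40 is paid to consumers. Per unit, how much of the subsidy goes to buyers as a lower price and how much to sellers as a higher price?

Buyers gain 64/3 per unit; sellers gain 56/3 per unit

Pre-subsidy: 125 - (1/7)Q = 22.625 + 0.125Q gives Q* = 382.2 and P* = 70.4.
With the rebate, buyers effectively pay Pb = Ps − 40, where Ps is the price sellers receive.
On the curves, Pb = 125 - (1/7)Q and Ps = 22.625 + 0.125Q; the wedge Ps − Pb = 40 gives 22.625 + 0.125Q − (125 - (1/7)Q) = 40, so Q' = 7973/15.
Then Pb = 125 − (1/7)·(7973/15) = 736/15 and Ps = 22.625 + 0.125·(7973/15) = 1336/15.
Buyers' price falls by P* − Pb = 70.4 − 736/15 = 64/3; sellers' price rises by Ps − P* = 1336/15 − 70.4 = 56/3.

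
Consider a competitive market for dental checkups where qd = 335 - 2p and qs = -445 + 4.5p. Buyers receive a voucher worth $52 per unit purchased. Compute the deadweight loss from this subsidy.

Deadweight loss = $1872

Pre-subsidy: 335 - 2p = -445 + 4.5p gives p* = 120, q* = 95.
With the rebate, buyers effectively pay pb = ps − 52, where ps is the price sellers receive.
Demand in terms of ps becomes qd = 335 − 2(ps − 52) = 439 - 2ps. Setting this equal to supply: 439 - 2ps = -445 + 4.5ps, so ps = 136.
Buyers pay pb = 136 − 52 = 84; q' = -445 + 4.5·136 = 167.
The subsidy expands output by 167 − 95 = 72 past the efficient level; on those units the gap between marginal cost and willingness to pay runs from 0 up to 52.
DWL = ½ × 52 × 72 = 1872.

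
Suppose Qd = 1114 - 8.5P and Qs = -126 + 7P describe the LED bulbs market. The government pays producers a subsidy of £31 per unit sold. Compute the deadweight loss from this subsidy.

Deadweight loss = £1844.5

Pre-subsidy: 1114 - 8.5P = -126 + 7P gives P* = 80, Q* = 434.
With the subsidy, sellers receive Ps = Pb + 31 for each unit, where Pb is the price buyers pay.
Supply in terms of Pb becomes Qs = -126 + 7(Pb + 31) = 91 + 7Pb. Setting this equal to demand: 1114 - 8.5Pb = 91 + 7Pb, so Pb = 66.
Sellers receive Ps = 66 + 31 = 97; Q' = 1114 − 8.5·66 = 553.
The subsidy expands output by 553 − 434 = 119 past the efficient level; on those units the gap between marginal cost and willingness to pay runs from 0 up to 31.
DWL = ½ × 31 × 119 = 1844.5.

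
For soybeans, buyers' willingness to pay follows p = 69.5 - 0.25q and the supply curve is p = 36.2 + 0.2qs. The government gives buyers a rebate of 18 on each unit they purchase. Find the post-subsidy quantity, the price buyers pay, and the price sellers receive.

Pre-subsidy: 69.5 - 0.25q = 36.2 + 0.2q gives q* = 74 and p* = 51.
With the rebate, buyers effectively pay pb = ps − 18, where ps is the price sellers receive.
On the curves, pb = 69.5 - 0.25q and ps = 36.2 + 0.2q; the wedge ps − pb = 18 gives 36.2 + 0.2q − (69.5 - 0.25q) = 18, so q' = 114.
Then pb = 69.5 − 0.25·114 = 41 and ps = 36.2 + 0.2·114 = 59.

q' = 114; buyers pay 41; sellers receive 59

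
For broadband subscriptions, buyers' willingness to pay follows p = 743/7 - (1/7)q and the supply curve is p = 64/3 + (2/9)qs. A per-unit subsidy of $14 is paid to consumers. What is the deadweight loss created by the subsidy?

Pre-subsidy: 743/7 - (1/7)q = 64/3 + (2/9)q gives q* = 5343/23 and p* = 1678/23.
With the rebate, buyers effectively pay pb = ps − 14, where ps is the price sellers receive.
On the curves, pb = 743/7 - (1/7)q and ps = 64/3 + (2/9)q; the wedge ps − pb = 14 gives 64/3 + (2/9)q − (743/7 - (1/7)q) = 14, so q' = 6225/23.
Then pb = 743/7 − (1/7)·(6225/23) = 1552/23 and ps = 64/3 + (2/9)·(6225/23) = 1874/23.
The subsidy expands output by 6225/23 − 5343/23 = 882/23 past the efficient level; on those units the gap between marginal cost and willingness to pay runs from 0 up to 14.
DWL = ½ × 14 × 882/23 = 6174/23.

Deadweight loss = 6174/23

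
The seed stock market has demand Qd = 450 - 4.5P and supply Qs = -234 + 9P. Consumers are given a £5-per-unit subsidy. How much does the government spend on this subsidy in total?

Government cost = £1185

Pre-subsidy: 450 - 4.5P = -234 + 9P gives P* = 152/3, Q* = 222.
With the rebate, buyers effectively pay Pb = Ps − 5, where Ps is the price sellers receive.
Demand in terms of Ps becomes Qd = 450 − 4.5(Ps − 5) = 472.5 - 4.5Ps. Setting this equal to supply: 472.5 - 4.5Ps = -234 + 9Ps, so Ps = 157/3.
Buyers pay Pb = 157/3 − 5 = 142/3; Q' = -234 + 9·(157/3) = 237.
Government outlay = subsidy × quantity = 5 × 237 = 1185.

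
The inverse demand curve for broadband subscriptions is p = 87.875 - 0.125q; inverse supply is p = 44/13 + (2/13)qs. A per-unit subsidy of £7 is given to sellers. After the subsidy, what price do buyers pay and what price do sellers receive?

Buyers pay 1359/29; sellers receive 1562/29

Pre-subsidy: 87.875 - 0.125q = 44/13 + (2/13)q gives q* = 303 and p* = 50.
With the subsidy, sellers receive ps = pb + 7 for each unit, where pb is the price buyers pay.
On the curves, pb = 87.875 - 0.125q and ps = 44/13 + (2/13)q; the wedge ps − pb = 7 gives 44/13 + (2/13)q − (87.875 - 0.125q) = 7, so q' = 9515/29.
Then pb = 87.875 − 0.125·(9515/29) = 1359/29 and ps = 44/13 + (2/13)·(9515/29) = 1562/29.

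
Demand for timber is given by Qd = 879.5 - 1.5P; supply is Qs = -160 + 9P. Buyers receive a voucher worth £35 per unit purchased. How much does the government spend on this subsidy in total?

Pre-subsidy: 879.5 - 1.5P = -160 + 9P gives P* = 99, Q* = 731.
With the rebate, buyers effectively pay Pb = Ps − 35, where Ps is the price sellers receive.
Demand in terms of Ps becomes Qd = 879.5 − 1.5(Ps − 35) = 932 - 1.5Ps. Setting this equal to supply: 932 - 1.5Ps = -160 + 9Ps, so Ps = 104.
Buyers pay Pb = 104 − 35 = 69; Q' = -160 + 9·104 = 776.
Government outlay = subsidy × quantity = 35 × 776 = 27160.

Government cost = £27160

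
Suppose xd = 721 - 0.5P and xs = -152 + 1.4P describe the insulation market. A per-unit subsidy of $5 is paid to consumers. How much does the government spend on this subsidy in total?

Government cost = 46845/19

Pre-subsidy: 721 - 0.5P = -152 + 1.4P gives P* = 8730/19, x* = 9334/19.
With the rebate, buyers effectively pay Pb = Ps − 5, where Ps is the price sellers receive.
Demand in terms of Ps becomes xd = 721 − 0.5(Ps − 5) = 723.5 - 0.5Ps. Setting this equal to supply: 723.5 - 0.5Ps = -152 + 1.4Ps, so Ps = 8755/19.
Buyers pay Pb = 8755/19 − 5 = 8660/19; x' = -152 + 1.4·(8755/19) = 9369/19.
Government outlay = subsidy × quantity = 5 × 9369/19 = 46845/19.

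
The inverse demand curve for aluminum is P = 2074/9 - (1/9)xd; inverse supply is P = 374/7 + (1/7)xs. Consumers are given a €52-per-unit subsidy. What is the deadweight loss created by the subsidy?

Deadweight loss = €5323.5

Pre-subsidy: 2074/9 - (1/9)x = 374/7 + (1/7)x gives x* = 697 and P* = 153.
With the rebate, buyers effectively pay Pb = Ps − 52, where Ps is the price sellers receive.
On the curves, Pb = 2074/9 - (1/9)x and Ps = 374/7 + (1/7)x; the wedge Ps − Pb = 52 gives 374/7 + (1/7)x − (2074/9 - (1/9)x) = 52, so x' = 901.75.
Then Pb = 2074/9 − (1/9)·901.75 = 130.25 and Ps = 374/7 + (1/7)·901.75 = 182.25.
The subsidy expands output by 901.75 − 697 = 204.75 past the efficient level; on those units the gap between marginal cost and willingness to pay runs from 0 up to 52.
DWL = ½ × 52 × 204.75 = 5323.5.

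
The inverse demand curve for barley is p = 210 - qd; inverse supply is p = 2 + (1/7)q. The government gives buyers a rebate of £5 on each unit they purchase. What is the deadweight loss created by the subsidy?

Pre-subsidy: 210 - q = 2 + (1/7)q gives q* = 182 and p* = 28.
With the rebate, buyers effectively pay pb = ps − 5, where ps is the price sellers receive.
On the curves, pb = 210 - q and ps = 2 + (1/7)q; the wedge ps − pb = 5 gives 2 + (1/7)q − (210 - q) = 5, so q' = 186.375.
Then pb = 210 − 1·186.375 = 23.625 and ps = 2 + (1/7)·186.375 = 28.625.
The subsidy expands output by 186.375 − 182 = 4.375 past the efficient level; on those units the gap between marginal cost and willingness to pay runs from 0 up to 5.
DWL = ½ × 5 × 4.375 = 10.9375.

Deadweight loss = £10.9375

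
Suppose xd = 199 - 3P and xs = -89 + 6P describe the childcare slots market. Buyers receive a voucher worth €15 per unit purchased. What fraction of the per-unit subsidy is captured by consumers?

Consumer share = 2/3

Pre-subsidy: 199 - 3P = -89 + 6P gives P* = 32, x* = 103.
With the rebate, buyers effectively pay Pb = Ps − 15, where Ps is the price sellers receive.
Demand in terms of Ps becomes xd = 199 − 3(Ps − 15) = 244 - 3Ps. Setting this equal to supply: 244 - 3Ps = -89 + 6Ps, so Ps = 37.
Buyers pay Pb = 37 − 15 = 22; x' = -89 + 6·37 = 133.
Buyers' price falls by P* − Pb = 32 − 22 = 10; sellers' price rises by Ps − P* = 37 − 32 = 5.
So consumers capture 10/15 = 2/3 of each unit of subsidy.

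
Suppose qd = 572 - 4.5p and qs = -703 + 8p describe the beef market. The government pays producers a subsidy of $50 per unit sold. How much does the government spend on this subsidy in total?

Pre-subsidy: 572 - 4.5p = -703 + 8p gives p* = 102, q* = 113.
With the subsidy, sellers receive ps = pb + 50 for each unit, where pb is the price buyers pay.
Supply in terms of pb becomes qs = -703 + 8(pb + 50) = -303 + 8pb. Setting this equal to demand: 572 - 4.5pb = -303 + 8pb, so pb = 70.
Sellers receive ps = 70 + 50 = 120; q' = 572 − 4.5·70 = 257.
Government outlay = subsidy × quantity = 50 × 257 = 12850.

Government cost = $12850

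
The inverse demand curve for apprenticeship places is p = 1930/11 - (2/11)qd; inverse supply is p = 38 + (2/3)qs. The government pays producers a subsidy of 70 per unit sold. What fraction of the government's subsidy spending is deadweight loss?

DWL / government spending = 55/326

Pre-subsidy: 1930/11 - (2/11)q = 38 + (2/3)q gives q* = 162 and p* = 146.
With the subsidy, sellers receive ps = pb + 70 for each unit, where pb is the price buyers pay.
On the curves, pb = 1930/11 - (2/11)q and ps = 38 + (2/3)q; the wedge ps − pb = 70 gives 38 + (2/3)q − (1930/11 - (2/11)q) = 70, so q' = 244.5.
Then pb = 1930/11 − (2/11)·244.5 = 131 and ps = 38 + (2/3)·244.5 = 201.
ΔCS = ½(162 + 244.5)(146 − 131) = 3048.75; ΔPS = ½(162 + 244.5)(201 − 146) = 11178.75.
Government spending = 70 × 244.5 = 17115.
DWL = ½ × 70 × (244.5 − 162) = 2887.5; fraction = 2887.5 / 17115 = 55/326.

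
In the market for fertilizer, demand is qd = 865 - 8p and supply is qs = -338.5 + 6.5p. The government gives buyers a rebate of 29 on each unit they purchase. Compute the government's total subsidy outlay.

Pre-subsidy: 865 - 8p = -338.5 + 6.5p gives p* = 83, q* = 201.
With the rebate, buyers effectively pay pb = ps − 29, where ps is the price sellers receive.
Demand in terms of ps becomes qd = 865 − 8(ps − 29) = 1097 - 8ps. Setting this equal to supply: 1097 - 8ps = -338.5 + 6.5ps, so ps = 99.
Buyers pay pb = 99 − 29 = 70; q' = -338.5 + 6.5·99 = 305.
Government outlay = subsidy × quantity = 29 × 305 = 8845.

Government cost = 8845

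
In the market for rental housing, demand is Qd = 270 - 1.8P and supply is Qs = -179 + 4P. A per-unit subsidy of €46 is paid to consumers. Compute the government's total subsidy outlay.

Government cost = 250470/29

Pre-subsidy: 270 - 1.8P = -179 + 4P gives P* = 2245/29, Q* = 3789/29.
With the rebate, buyers effectively pay Pb = Ps − 46, where Ps is the price sellers receive.
Demand in terms of Ps becomes Qd = 270 − 1.8(Ps − 46) = 352.8 - 1.8Ps. Setting this equal to supply: 352.8 - 1.8Ps = -179 + 4Ps, so Ps = 2659/29.
Buyers pay Pb = 2659/29 − 46 = 1325/29; Q' = -179 + 4·(2659/29) = 5445/29.
Government outlay = subsidy × quantity = 46 × 5445/29 = 250470/29.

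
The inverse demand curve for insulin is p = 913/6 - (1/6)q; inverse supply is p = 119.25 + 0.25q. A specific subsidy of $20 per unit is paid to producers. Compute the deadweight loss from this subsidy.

Pre-subsidy: 913/6 - (1/6)q = 119.25 + 0.25q gives q* = 79 and p* = 139.
With the subsidy, sellers receive ps = pb + 20 for each unit, where pb is the price buyers pay.
On the curves, pb = 913/6 - (1/6)q and ps = 119.25 + 0.25q; the wedge ps − pb = 20 gives 119.25 + 0.25q − (913/6 - (1/6)q) = 20, so q' = 127.
Then pb = 913/6 − (1/6)·127 = 131 and ps = 119.25 + 0.25·127 = 151.
The subsidy expands output by 127 − 79 = 48 past the efficient level; on those units the gap between marginal cost and willingness to pay runs from 0 up to 20.
DWL = ½ × 20 × 48 = 480.

Deadweight loss = $480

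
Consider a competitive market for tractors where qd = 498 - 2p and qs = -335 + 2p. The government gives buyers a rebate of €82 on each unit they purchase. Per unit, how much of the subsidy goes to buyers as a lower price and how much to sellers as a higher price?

Pre-subsidy: 498 - 2p = -335 + 2p gives p* = 208.25, q* = 81.5.
With the rebate, buyers effectively pay pb = ps − 82, where ps is the price sellers receive.
Demand in terms of ps becomes qd = 498 − 2(ps − 82) = 662 - 2ps. Setting this equal to supply: 662 - 2ps = -335 + 2ps, so ps = 249.25.
Buyers pay pb = 249.25 − 82 = 167.25; q' = -335 + 2·249.25 = 163.5.
Buyers' price falls by p* − pb = 208.25 − 167.25 = 41; sellers' price rises by ps − p* = 249.25 − 208.25 = 41.

Buyers gain €41 per unit; sellers gain €41 per unit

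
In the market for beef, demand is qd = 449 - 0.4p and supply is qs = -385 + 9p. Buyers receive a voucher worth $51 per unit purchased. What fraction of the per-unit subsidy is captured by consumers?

Pre-subsidy: 449 - 0.4p = -385 + 9p gives p* = 4170/47, q* = 19435/47.
With the rebate, buyers effectively pay pb = ps − 51, where ps is the price sellers receive.
Demand in terms of ps becomes qd = 449 − 0.4(ps − 51) = 469.4 - 0.4ps. Setting this equal to supply: 469.4 - 0.4ps = -385 + 9ps, so ps = 4272/47.
Buyers pay pb = 4272/47 − 51 = 1875/47; q' = -385 + 9·(4272/47) = 20353/47.
Buyers' price falls by p* − pb = 4170/47 − 1875/47 = 2295/47; sellers' price rises by ps − p* = 4272/47 − 4170/47 = 102/47.
So consumers capture (2295/47)/51 = 45/47 of each unit of subsidy.

Consumer share = 45/47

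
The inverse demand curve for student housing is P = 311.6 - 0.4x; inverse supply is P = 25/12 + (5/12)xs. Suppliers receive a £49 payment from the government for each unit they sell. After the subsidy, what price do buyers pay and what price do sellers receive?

Pre-subsidy: 311.6 - 0.4x = 25/12 + (5/12)x gives x* = 379 and P* = 160.
With the subsidy, sellers receive Ps = Pb + 49 for each unit, where Pb is the price buyers pay.
On the curves, Pb = 311.6 - 0.4x and Ps = 25/12 + (5/12)x; the wedge Ps − Pb = 49 gives 25/12 + (5/12)x − (311.6 - 0.4x) = 49, so x' = 439.
Then Pb = 311.6 − 0.4·439 = 136 and Ps = 25/12 + (5/12)·439 = 185.

Buyers pay £136; sellers receive £185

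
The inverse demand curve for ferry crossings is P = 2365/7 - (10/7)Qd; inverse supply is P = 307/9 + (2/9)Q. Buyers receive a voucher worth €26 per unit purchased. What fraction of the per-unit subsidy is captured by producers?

Pre-subsidy: 2365/7 - (10/7)Q = 307/9 + (2/9)Q gives Q* = 184 and P* = 75.
With the rebate, buyers effectively pay Pb = Ps − 26, where Ps is the price sellers receive.
On the curves, Pb = 2365/7 - (10/7)Q and Ps = 307/9 + (2/9)Q; the wedge Ps − Pb = 26 gives 307/9 + (2/9)Q − (2365/7 - (10/7)Q) = 26, so Q' = 199.75.
Then Pb = 2365/7 − (10/7)·199.75 = 52.5 and Ps = 307/9 + (2/9)·199.75 = 78.5.
Buyers' price falls by P* − Pb = 75 − 52.5 = 22.5; sellers' price rises by Ps − P* = 78.5 − 75 = 3.5.
So producers capture 3.5/26 = 7/52 of each unit of subsidy.

Producer share = 7/52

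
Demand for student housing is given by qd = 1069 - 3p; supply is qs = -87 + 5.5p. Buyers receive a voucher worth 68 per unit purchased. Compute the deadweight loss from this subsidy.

Deadweight loss = 4488

Pre-subsidy: 1069 - 3p = -87 + 5.5p gives p* = 136, q* = 661.
With the rebate, buyers effectively pay pb = ps − 68, where ps is the price sellers receive.
Demand in terms of ps becomes qd = 1069 − 3(ps − 68) = 1273 - 3ps. Setting this equal to supply: 1273 - 3ps = -87 + 5.5ps, so ps = 160.
Buyers pay pb = 160 − 68 = 92; q' = -87 + 5.5·160 = 793.
The subsidy expands output by 793 − 661 = 132 past the efficient level; on those units the gap between marginal cost and willingness to pay runs from 0 up to 68.
DWL = ½ × 68 × 132 = 4488.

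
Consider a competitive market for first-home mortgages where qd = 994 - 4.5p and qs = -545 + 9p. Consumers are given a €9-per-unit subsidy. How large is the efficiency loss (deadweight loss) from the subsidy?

Pre-subsidy: 994 - 4.5p = -545 + 9p gives p* = 114, q* = 481.
With the rebate, buyers effectively pay pb = ps − 9, where ps is the price sellers receive.
Demand in terms of ps becomes qd = 994 − 4.5(ps − 9) = 1034.5 - 4.5ps. Setting this equal to supply: 1034.5 - 4.5ps = -545 + 9ps, so ps = 117.
Buyers pay pb = 117 − 9 = 108; q' = -545 + 9·117 = 508.
The subsidy expands output by 508 − 481 = 27 past the efficient level; on those units the gap between marginal cost and willingness to pay runs from 0 up to 9.
DWL = ½ × 9 × 27 = 121.5.

Deadweight loss = €121.5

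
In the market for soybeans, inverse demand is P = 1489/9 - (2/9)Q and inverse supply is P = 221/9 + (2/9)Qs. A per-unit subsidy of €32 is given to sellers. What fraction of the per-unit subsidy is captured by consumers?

Pre-subsidy: 1489/9 - (2/9)Q = 221/9 + (2/9)Q gives Q* = 317 and P* = 95.
With the subsidy, sellers receive Ps = Pb + 32 for each unit, where Pb is the price buyers pay.
On the curves, Pb = 1489/9 - (2/9)Q and Ps = 221/9 + (2/9)Q; the wedge Ps − Pb = 32 gives 221/9 + (2/9)Q − (1489/9 - (2/9)Q) = 32, so Q' = 389.
Then Pb = 1489/9 − (2/9)·389 = 79 and Ps = 221/9 + (2/9)·389 = 111.
Buyers' price falls by P* − Pb = 95 − 79 = 16; sellers' price rises by Ps − P* = 111 − 95 = 16.
So consumers capture 16/32 = 0.5 of each unit of subsidy.

Consumer share = 0.5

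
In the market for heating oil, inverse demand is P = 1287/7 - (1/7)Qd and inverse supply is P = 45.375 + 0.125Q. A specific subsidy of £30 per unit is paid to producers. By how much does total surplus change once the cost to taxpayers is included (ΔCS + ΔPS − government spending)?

Pre-subsidy: 1287/7 - (1/7)Q = 45.375 + 0.125Q gives Q* = 517 and P* = 110.
With the subsidy, sellers receive Ps = Pb + 30 for each unit, where Pb is the price buyers pay.
On the curves, Pb = 1287/7 - (1/7)Q and Ps = 45.375 + 0.125Q; the wedge Ps − Pb = 30 gives 45.375 + 0.125Q − (1287/7 - (1/7)Q) = 30, so Q' = 629.
Then Pb = 1287/7 − (1/7)·629 = 94 and Ps = 45.375 + 0.125·629 = 124.
ΔCS = ½(517 + 629)(110 − 94) = 9168; ΔPS = ½(517 + 629)(124 − 110) = 8022.
Government spending = 30 × 629 = 18870.
Net change = 9168 + 8022 − 18870 = -1680. The loss equals the DWL triangle ½·30·112.

Net change in total surplus = -£1680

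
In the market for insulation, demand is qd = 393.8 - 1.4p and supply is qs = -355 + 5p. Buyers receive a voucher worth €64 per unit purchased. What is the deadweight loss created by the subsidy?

Pre-subsidy: 393.8 - 1.4p = -355 + 5p gives p* = 117, q* = 230.
With the rebate, buyers effectively pay pb = ps − 64, where ps is the price sellers receive.
Demand in terms of ps becomes qd = 393.8 − 1.4(ps − 64) = 483.4 - 1.4ps. Setting this equal to supply: 483.4 - 1.4ps = -355 + 5ps, so ps = 131.
Buyers pay pb = 131 − 64 = 67; q' = -355 + 5·131 = 300.
The subsidy expands output by 300 − 230 = 70 past the efficient level; on those units the gap between marginal cost and willingness to pay runs from 0 up to 64.
DWL = ½ × 64 × 70 = 2240.

Deadweight loss = €2240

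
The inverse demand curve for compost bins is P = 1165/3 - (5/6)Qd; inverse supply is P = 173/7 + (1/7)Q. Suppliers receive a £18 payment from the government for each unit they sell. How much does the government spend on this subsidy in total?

Pre-subsidy: 1165/3 - (5/6)Q = 173/7 + (1/7)Q gives Q* = 15272/41 and P* = 3195/41.
With the subsidy, sellers receive Ps = Pb + 18 for each unit, where Pb is the price buyers pay.
On the curves, Pb = 1165/3 - (5/6)Q and Ps = 173/7 + (1/7)Q; the wedge Ps − Pb = 18 gives 173/7 + (1/7)Q − (1165/3 - (5/6)Q) = 18, so Q' = 16028/41.
Then Pb = 1165/3 − (5/6)·(16028/41) = 2565/41 and Ps = 173/7 + (1/7)·(16028/41) = 3303/41.
Government outlay = subsidy × quantity = 18 × 16028/41 = 288504/41.

Government cost = 288504/41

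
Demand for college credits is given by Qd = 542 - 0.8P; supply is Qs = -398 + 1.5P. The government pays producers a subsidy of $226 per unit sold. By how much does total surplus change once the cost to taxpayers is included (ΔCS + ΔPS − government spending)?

Pre-subsidy: 542 - 0.8P = -398 + 1.5P gives P* = 9400/23, Q* = 4946/23.
With the subsidy, sellers receive Ps = Pb + 226 for each unit, where Pb is the price buyers pay.
Supply in terms of Pb becomes Qs = -398 + 1.5(Pb + 226) = -59 + 1.5Pb. Setting this equal to demand: 542 - 0.8Pb = -59 + 1.5Pb, so Pb = 6010/23.
Sellers receive Ps = 6010/23 + 226 = 11208/23; Q' = 542 − 0.8·(6010/23) = 7658/23.
ΔCS = ½(4946/23 + 7658/23)(9400/23 − 6010/23) = 928860/23; ΔPS = ½(4946/23 + 7658/23)(11208/23 − 9400/23) = 495392/23.
Government spending = 226 × 7658/23 = 1730708/23.
Net change = 928860/23 + 495392/23 − 1730708/23 = -306456/23. The loss equals the DWL triangle ½·226·2712/23.

Net change in total surplus = -306456/23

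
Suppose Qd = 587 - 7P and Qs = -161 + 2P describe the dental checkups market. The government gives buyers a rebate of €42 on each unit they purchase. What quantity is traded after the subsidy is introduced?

Q' = 635/9

Pre-subsidy: 587 - 7P = -161 + 2P gives P* = 748/9, Q* = 47/9.
With the rebate, buyers effectively pay Pb = Ps − 42, where Ps is the price sellers receive.
Demand in terms of Ps becomes Qd = 587 − 7(Ps − 42) = 881 - 7Ps. Setting this equal to supply: 881 - 7Ps = -161 + 2Ps, so Ps = 1042/9.
Buyers pay Pb = 1042/9 − 42 = 664/9; Q' = -161 + 2·(1042/9) = 635/9.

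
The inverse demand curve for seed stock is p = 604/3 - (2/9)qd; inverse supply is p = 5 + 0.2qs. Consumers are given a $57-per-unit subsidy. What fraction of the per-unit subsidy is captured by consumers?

Consumer share = 10/19

Pre-subsidy: 604/3 - (2/9)q = 5 + 0.2q gives q* = 465 and p* = 98.
With the rebate, buyers effectively pay pb = ps − 57, where ps is the price sellers receive.
On the curves, pb = 604/3 - (2/9)q and ps = 5 + 0.2q; the wedge ps − pb = 57 gives 5 + 0.2q − (604/3 - (2/9)q) = 57, so q' = 600.
Then pb = 604/3 − (2/9)·600 = 68 and ps = 5 + 0.2·600 = 125.
Buyers' price falls by p* − pb = 98 − 68 = 30; sellers' price rises by ps − p* = 125 − 98 = 27.
So consumers capture 30/57 = 10/19 of each unit of subsidy.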